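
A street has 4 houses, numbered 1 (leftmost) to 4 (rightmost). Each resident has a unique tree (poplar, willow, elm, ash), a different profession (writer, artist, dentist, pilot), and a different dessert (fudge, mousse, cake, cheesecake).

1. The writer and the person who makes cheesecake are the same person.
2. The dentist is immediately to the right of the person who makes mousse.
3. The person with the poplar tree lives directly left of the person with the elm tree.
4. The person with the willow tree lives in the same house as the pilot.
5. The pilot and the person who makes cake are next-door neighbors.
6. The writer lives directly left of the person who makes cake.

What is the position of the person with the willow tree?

3

The person with the elm tree is narrowed to house 2 or 3 or 4; consider each.
Placing it in house 3 and house 4 leads to a contradiction, so it's in house 2.
Clue 3 places the person with the poplar tree in house 1.
The person with the ash tree is narrowed to house 3 or 4; consider each.
Placing it in house 3 leads to a contradiction, so it's in house 4.
The only tree still possible for house 3 is willow.
From clue 4, the pilot must be in house 3.
Clue 1: the person who makes cheesecake is in house 1.
Clue 6: the person who makes cake is in house 2.
So house 1 gets writer for profession.
House 4's dessert must be fudge (nothing else left).
From clue 2, the dentist must be in house 4.
That leaves artist as the profession for house 2.
House 3's dessert must be mousse (nothing else left).
So: house 1 = poplar/writer/cheesecake, house 2 = elm/artist/cake, house 3 = willow/pilot/mousse, house 4 = ash/dentist/fudge.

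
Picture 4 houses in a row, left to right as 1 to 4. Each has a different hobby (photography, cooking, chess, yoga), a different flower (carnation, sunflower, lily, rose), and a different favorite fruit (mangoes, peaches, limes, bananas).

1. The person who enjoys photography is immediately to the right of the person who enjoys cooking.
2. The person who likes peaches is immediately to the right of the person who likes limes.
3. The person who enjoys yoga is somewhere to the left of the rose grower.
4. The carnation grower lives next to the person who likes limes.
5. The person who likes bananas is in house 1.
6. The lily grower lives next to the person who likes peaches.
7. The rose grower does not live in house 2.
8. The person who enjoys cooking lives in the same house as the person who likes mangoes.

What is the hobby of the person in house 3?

photography

Clue 5 places the person who likes bananas in house 1.
House 4's favorite fruit must be peaches (nothing else left).
By clue 2, the person who likes limes is in house 3.
Clue 6: the lily grower is in house 3.
House 1's flower must be sunflower (nothing else left).
House 2's flower must be carnation (nothing else left).
The only flower still possible for house 4 is rose.
The only favorite fruit still possible for house 2 is mangoes.
Clue 8: the person who enjoys cooking is in house 2.
Clue 1 places the person who enjoys photography in house 3.
So house 1 gets yoga for hobby.
That leaves chess as the hobby for house 4.
So: house 1 = yoga/sunflower/bananas, house 2 = cooking/carnation/mangoes, house 3 = photography/lily/limes, house 4 = chess/rose/peaches.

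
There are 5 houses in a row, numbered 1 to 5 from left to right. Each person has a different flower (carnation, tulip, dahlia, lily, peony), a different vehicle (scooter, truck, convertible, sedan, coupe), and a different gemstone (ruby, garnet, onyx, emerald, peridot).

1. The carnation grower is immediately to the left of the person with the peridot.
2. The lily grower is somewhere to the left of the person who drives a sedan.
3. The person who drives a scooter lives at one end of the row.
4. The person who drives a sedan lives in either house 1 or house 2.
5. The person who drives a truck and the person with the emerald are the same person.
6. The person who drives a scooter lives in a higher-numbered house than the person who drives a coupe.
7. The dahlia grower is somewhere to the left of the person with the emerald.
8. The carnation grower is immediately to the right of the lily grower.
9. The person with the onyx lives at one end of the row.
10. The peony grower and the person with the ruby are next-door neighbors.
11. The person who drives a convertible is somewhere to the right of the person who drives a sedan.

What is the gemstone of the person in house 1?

onyx

The person who drives a sedan is in house 2 (clue 4).
Clue 6 places the person who drives a scooter in house 5.
By clue 2, the lily grower is in house 1.
By clue 8, the carnation grower is in house 2.
House 1 vehicle: only coupe fits.
By clue 1, the person with the peridot is in house 3.
Clue 7: the person with the emerald is in house 4.
That leaves dahlia as the flower for house 3.
By clue 5, the person who drives a truck is in house 4.
The peony grower is in house 4 (clue 10).
Clue 10: the person with the ruby is in house 5.
The only flower still possible for house 5 is tulip.
House 3's vehicle must be convertible (nothing else left).
So house 1 gets onyx for gemstone.
That leaves garnet as the gemstone for house 2.
So: house 1 = lily/coupe/onyx, house 2 = carnation/sedan/garnet, house 3 = dahlia/convertible/peridot, house 4 = peony/truck/emerald, house 5 = tulip/scooter/ruby.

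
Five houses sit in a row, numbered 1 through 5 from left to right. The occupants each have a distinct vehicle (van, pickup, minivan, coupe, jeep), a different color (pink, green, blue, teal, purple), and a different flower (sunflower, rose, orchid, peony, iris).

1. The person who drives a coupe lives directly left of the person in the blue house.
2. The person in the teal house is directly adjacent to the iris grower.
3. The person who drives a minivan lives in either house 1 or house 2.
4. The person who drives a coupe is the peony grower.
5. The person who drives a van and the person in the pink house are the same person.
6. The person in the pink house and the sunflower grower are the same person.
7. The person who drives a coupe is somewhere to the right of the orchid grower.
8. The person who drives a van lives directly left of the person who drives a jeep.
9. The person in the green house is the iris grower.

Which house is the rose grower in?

5

The person who drives a minivan is narrowed to house 1 or 2; consider each.
Placing it in house 2 leads to a contradiction, so it's in house 1.
The person who drives a coupe is narrowed to house 2 or 3 or 4; consider each.
Placing it in house 2 and house 3 leads to a contradiction, so it's in house 4.
Clue 1 places the person in the blue house in house 5.
Clue 4 places the peony grower in house 4.
From clue 8, the person who drives a van must be in house 2.
By clue 8, the person who drives a jeep is in house 3.
House 5 vehicle: only pickup fits.
The only flower still possible for house 5 is rose.
Clue 5 places the person in the pink house in house 2.
From clue 6, the sunflower grower must be in house 2.
From clue 2, the person in the teal house must be in house 4.
From clue 2, the iris grower must be in house 3.
The person in the green house is in house 3 (clue 9).
The only color still possible for house 1 is purple.
House 1 flower: only orchid fits.
So: house 1 = minivan/purple/orchid, house 2 = van/pink/sunflower, house 3 = jeep/green/iris, house 4 = coupe/teal/peony, house 5 = pickup/blue/rose.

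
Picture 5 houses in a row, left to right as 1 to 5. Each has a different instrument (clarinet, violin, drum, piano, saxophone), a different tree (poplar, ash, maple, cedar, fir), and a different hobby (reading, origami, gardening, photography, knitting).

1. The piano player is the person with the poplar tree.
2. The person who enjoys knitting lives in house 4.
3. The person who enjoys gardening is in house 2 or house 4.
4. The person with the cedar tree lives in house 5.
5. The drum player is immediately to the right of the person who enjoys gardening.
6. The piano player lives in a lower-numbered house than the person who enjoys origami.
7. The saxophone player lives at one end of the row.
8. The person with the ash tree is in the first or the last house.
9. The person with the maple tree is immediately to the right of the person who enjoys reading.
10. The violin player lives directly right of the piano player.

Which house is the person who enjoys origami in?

5

The person who enjoys knitting is in house 4 (clue 2).
Clue 4 places the person with the cedar tree in house 5.
By clue 5, the drum player is in house 3.
House 1's tree must be ash (nothing else left).
House 2 hobby: only gardening fits.
The violin player is in house 5 (clue 10).
Clue 10: the piano player is in house 4.
The only instrument still possible for house 1 is saxophone.
House 2 instrument: only clarinet fits.
The only tree still possible for house 3 is fir.
From clue 1, the person with the poplar tree must be in house 4.
The person who enjoys origami is in house 5 (clue 6).
House 2 tree: only maple fits.
From clue 9, the person who enjoys reading must be in house 1.
That leaves photography as the hobby for house 3.
So: house 1 = saxophone/ash/reading, house 2 = clarinet/maple/gardening, house 3 = drum/fir/photography, house 4 = piano/poplar/knitting, house 5 = violin/cedar/origami.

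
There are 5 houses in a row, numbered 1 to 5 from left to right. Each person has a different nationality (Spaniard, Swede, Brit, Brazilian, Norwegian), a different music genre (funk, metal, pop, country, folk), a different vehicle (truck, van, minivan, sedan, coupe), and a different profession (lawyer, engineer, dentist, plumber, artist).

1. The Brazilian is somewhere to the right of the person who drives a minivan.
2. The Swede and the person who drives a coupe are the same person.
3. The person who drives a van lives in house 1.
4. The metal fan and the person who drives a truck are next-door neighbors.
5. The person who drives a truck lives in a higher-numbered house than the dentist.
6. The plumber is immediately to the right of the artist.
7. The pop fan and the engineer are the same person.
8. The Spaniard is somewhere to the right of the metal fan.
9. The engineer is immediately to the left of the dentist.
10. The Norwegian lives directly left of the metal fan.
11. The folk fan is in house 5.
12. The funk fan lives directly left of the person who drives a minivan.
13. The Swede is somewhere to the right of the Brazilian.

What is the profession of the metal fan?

dentist

The person who drives a van is in house 1 (clue 3).
From clue 11, the folk fan must be in house 5.
The Brazilian is narrowed to house 3 or 4; consider each.
Placing it in house 4 leads to a contradiction, so it's in house 3.
By clue 1, the person who drives a minivan is in house 2.
Clue 12: the funk fan is in house 1.
That leaves country as the music genre for house 4.
Clue 5 places the person who drives a truck in house 4.
By clue 5, the dentist is in house 3.
From clue 9, the engineer must be in house 2.
That leaves sedan as the vehicle for house 3.
The only vehicle still possible for house 5 is coupe.
Clue 2: the Swede is in house 5.
Clue 4 places the metal fan in house 3.
Clue 6 places the plumber in house 5.
Clue 6: the artist is in house 4.
By clue 7, the pop fan is in house 2.
From clue 10, the Norwegian must be in house 2.
The only nationality still possible for house 1 is Brit.
So house 4 gets Spaniard for nationality.
House 1's profession must be lawyer (nothing else left).
So: house 1 = Brit/funk/van/lawyer, house 2 = Norwegian/pop/minivan/engineer, house 3 = Brazilian/metal/sedan/dentist, house 4 = Spaniard/country/truck/artist, house 5 = Swede/folk/coupe/plumber.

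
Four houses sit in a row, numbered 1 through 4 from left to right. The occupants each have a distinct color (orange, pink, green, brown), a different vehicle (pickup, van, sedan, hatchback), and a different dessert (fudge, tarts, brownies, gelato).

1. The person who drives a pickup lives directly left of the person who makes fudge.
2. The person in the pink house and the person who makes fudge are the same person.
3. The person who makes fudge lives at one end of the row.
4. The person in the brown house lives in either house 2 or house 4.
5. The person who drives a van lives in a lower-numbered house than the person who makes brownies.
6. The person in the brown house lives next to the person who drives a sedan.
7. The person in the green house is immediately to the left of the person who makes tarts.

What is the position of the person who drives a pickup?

3

The person who makes fudge is in house 4 (clue 3).
House 4's vehicle must be hatchback (nothing else left).
House 1's dessert must be gelato (nothing else left).
The person who drives a pickup is in house 3 (clue 1).
By clue 2, the person in the pink house is in house 4.
So house 2 gets brown for color.
House 3's color must be orange (nothing else left).
That leaves sedan as the vehicle for house 1.
The only vehicle still possible for house 2 is van.
Clue 5: the person who makes brownies is in house 3.
By clue 7, the person who makes tarts is in house 2.
House 1's color must be green (nothing else left).
So: house 1 = green/sedan/gelato, house 2 = brown/van/tarts, house 3 = orange/pickup/brownies, house 4 = pink/hatchback/fudge.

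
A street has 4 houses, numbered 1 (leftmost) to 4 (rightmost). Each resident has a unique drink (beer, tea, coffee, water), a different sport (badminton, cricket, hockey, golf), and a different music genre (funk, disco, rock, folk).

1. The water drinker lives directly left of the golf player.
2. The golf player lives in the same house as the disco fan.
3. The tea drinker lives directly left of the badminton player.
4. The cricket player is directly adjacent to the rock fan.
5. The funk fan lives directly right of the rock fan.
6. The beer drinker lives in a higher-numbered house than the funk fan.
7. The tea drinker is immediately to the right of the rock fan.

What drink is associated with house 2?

The beer drinker is narrowed to house 3 or 4; consider each.
Placing it in house 3 leads to a contradiction, so it's in house 4.
The tea drinker is narrowed to house 2 or 3; consider each.
Placing it in house 3 leads to a contradiction, so it's in house 2.
From clue 3, the badminton player must be in house 3.
Clue 7 places the rock fan in house 1.
Clue 4 places the cricket player in house 2.
From clue 5, the funk fan must be in house 2.
The only sport still possible for house 1 is hockey.
House 4's sport must be golf (nothing else left).
The only music genre still possible for house 3 is folk.
That leaves disco as the music genre for house 4.
Clue 1: the water drinker is in house 3.
The only drink still possible for house 1 is coffee.
So: house 1 = coffee/hockey/rock, house 2 = tea/cricket/funk, house 3 = water/badminton/folk, house 4 = beer/golf/disco.

tea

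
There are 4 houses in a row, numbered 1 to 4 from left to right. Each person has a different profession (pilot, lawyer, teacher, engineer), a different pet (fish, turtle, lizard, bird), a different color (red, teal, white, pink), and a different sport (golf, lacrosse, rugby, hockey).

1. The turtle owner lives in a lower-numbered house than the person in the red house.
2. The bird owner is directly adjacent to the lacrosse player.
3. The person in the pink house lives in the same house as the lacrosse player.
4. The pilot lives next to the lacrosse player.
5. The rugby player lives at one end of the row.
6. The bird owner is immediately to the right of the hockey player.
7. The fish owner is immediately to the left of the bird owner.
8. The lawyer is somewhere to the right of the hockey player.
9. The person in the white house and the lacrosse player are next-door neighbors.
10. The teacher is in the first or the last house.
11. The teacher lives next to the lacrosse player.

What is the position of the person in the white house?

2

The teacher is narrowed to house 1 or 4; consider each.
Placing it in house 1 leads to a contradiction, so it's in house 4.
Clue 11 places the lacrosse player in house 3.
The person in the pink house is in house 3 (clue 3).
The pilot is in house 2 (clue 4).
By clue 6, the bird owner is in house 2.
By clue 6, the hockey player is in house 1.
Clue 7: the fish owner is in house 1.
House 1 profession: only engineer fits.
House 3 profession: only lawyer fits.
House 4 pet: only lizard fits.
House 1 color: only teal fits.
That leaves golf as the sport for house 2.
So house 4 gets rugby for sport.
By clue 1, the person in the red house is in house 4.
House 3 pet: only turtle fits.
House 2 color: only white fits.
So: house 1 = engineer/fish/teal/hockey, house 2 = pilot/bird/white/golf, house 3 = lawyer/turtle/pink/lacrosse, house 4 = teacher/lizard/red/rugby.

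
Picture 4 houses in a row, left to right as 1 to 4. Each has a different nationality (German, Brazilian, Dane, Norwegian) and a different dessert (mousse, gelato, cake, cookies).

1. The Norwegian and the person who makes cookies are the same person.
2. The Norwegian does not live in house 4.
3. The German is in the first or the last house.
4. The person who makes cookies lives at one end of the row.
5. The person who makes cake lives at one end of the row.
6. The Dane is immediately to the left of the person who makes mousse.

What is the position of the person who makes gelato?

By clue 1, the Norwegian is in house 1.
Clue 1: the person who makes cookies is in house 1.
The only nationality still possible for house 4 is German.
So house 2 gets gelato for dessert.
House 3's dessert must be mousse (nothing else left).
So house 4 gets cake for dessert.
Clue 6 places the Dane in house 2.
The only nationality still possible for house 3 is Brazilian.
So: house 1 = Norwegian/cookies, house 2 = Dane/gelato, house 3 = Brazilian/mousse, house 4 = German/cake.

2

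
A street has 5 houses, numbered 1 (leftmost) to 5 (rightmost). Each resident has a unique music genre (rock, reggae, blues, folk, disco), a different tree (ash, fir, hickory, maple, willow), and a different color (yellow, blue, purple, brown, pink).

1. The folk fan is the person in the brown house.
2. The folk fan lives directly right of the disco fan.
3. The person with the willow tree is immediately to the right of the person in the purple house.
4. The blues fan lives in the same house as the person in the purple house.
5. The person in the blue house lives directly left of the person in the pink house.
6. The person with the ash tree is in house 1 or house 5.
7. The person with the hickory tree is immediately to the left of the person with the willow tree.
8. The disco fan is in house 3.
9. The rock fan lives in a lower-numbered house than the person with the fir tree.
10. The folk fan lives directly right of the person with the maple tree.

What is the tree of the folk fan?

fir

Clue 8: the disco fan is in house 3.
The folk fan is in house 4 (clue 2).
From clue 10, the person with the maple tree must be in house 3.
House 5's music genre must be reggae (nothing else left).
Clue 1: the person in the brown house is in house 4.
The blues fan is in house 1 (clue 4).
Clue 4: the person in the purple house is in house 1.
So house 2 gets rock for music genre.
By clue 3, the person with the willow tree is in house 2.
Clue 5: the person in the blue house is in house 2.
Clue 5: the person in the pink house is in house 3.
From clue 7, the person with the hickory tree must be in house 1.
So house 4 gets fir for tree.
That leaves ash as the tree for house 5.
So house 5 gets yellow for color.
So: house 1 = blues/hickory/purple, house 2 = rock/willow/blue, house 3 = disco/maple/pink, house 4 = folk/fir/brown, house 5 = reggae/ash/yellow.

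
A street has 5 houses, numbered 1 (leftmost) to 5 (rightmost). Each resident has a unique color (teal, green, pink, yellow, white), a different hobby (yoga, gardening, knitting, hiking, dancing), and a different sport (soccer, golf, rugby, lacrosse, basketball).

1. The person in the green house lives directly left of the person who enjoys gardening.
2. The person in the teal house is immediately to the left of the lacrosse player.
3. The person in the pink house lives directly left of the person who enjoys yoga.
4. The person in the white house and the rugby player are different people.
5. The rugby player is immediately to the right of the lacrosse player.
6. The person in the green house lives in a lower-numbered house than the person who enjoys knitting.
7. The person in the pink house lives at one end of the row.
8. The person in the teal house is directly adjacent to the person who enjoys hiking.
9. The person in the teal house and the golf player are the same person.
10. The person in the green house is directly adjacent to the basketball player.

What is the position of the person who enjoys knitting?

5

Clue 7 places the person in the pink house in house 1.
Clue 3: the person who enjoys yoga is in house 2.
The person in the teal house is narrowed to house 2 or 3; consider each.
Placing it in house 2 leads to a contradiction, so it's in house 3.
By clue 2, the lacrosse player is in house 4.
The rugby player is in house 5 (clue 5).
Clue 8: the person who enjoys hiking is in house 4.
Clue 9 places the golf player in house 3.
So house 1 gets dancing for hobby.
Clue 10 places the person in the green house in house 2.
From clue 10, the basketball player must be in house 1.
House 4 color: only white fits.
House 5 color: only yellow fits.
The only sport still possible for house 2 is soccer.
By clue 1, the person who enjoys gardening is in house 3.
That leaves knitting as the hobby for house 5.
So: house 1 = pink/dancing/basketball, house 2 = green/yoga/soccer, house 3 = teal/gardening/golf, house 4 = white/hiking/lacrosse, house 5 = yellow/knitting/rugby.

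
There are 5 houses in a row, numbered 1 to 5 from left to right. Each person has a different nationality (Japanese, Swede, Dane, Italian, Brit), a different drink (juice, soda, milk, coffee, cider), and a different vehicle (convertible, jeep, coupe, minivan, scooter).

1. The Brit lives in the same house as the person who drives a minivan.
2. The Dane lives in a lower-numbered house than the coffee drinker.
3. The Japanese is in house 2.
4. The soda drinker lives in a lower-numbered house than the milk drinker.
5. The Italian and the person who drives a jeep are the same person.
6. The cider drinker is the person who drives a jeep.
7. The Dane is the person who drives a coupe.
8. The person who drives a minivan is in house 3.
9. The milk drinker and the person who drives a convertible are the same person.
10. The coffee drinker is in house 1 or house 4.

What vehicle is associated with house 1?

By clue 3, the Japanese is in house 2.
Clue 8 places the person who drives a minivan in house 3.
Clue 10 places the coffee drinker in house 4.
The Brit is in house 3 (clue 1).
From clue 7, the Dane must be in house 1.
Clue 7: the person who drives a coupe is in house 1.
That leaves scooter as the vehicle for house 4.
Clue 5: the Italian is in house 5.
The cider drinker is in house 5 (clue 6).
So house 4 gets Swede for nationality.
House 2's vehicle must be convertible (nothing else left).
House 5 vehicle: only jeep fits.
From clue 4, the soda drinker must be in house 1.
House 2 drink: only milk fits.
House 3 drink: only juice fits.
So: house 1 = Dane/soda/coupe, house 2 = Japanese/milk/convertible, house 3 = Brit/juice/minivan, house 4 = Swede/coffee/scooter, house 5 = Italian/cider/jeep.

coupe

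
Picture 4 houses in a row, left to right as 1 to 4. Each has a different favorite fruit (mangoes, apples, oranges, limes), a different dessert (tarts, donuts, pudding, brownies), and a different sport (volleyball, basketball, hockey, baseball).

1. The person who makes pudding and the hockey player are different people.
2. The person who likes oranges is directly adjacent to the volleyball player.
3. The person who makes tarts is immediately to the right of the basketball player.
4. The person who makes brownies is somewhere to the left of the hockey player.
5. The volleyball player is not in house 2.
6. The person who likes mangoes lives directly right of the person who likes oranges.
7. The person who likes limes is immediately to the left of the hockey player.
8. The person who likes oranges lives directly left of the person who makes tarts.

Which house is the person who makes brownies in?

1

The person who likes mangoes is narrowed to house 3 or 4; consider each.
Placing it in house 3 leads to a contradiction, so it's in house 4.
Clue 6 places the person who likes oranges in house 3.
By clue 8, the person who makes tarts is in house 4.
From clue 2, the volleyball player must be in house 4.
The basketball player is in house 3 (clue 3).
So house 1 gets baseball for sport.
House 2's sport must be hockey (nothing else left).
Clue 4 places the person who makes brownies in house 1.
The person who likes limes is in house 1 (clue 7).
So house 2 gets apples for favorite fruit.
That leaves donuts as the dessert for house 2.
So house 3 gets pudding for dessert.
So: house 1 = limes/brownies/baseball, house 2 = apples/donuts/hockey, house 3 = oranges/pudding/basketball, house 4 = mangoes/tarts/volleyball.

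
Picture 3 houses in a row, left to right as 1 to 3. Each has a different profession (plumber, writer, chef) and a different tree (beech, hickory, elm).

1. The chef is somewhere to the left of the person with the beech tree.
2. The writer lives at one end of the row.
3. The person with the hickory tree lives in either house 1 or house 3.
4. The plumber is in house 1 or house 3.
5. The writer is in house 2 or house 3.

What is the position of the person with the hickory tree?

From clue 5, the writer must be in house 3.
House 2's profession must be chef (nothing else left).
By clue 1, the person with the beech tree is in house 3.
That leaves plumber as the profession for house 1.
That leaves hickory as the tree for house 1.
House 2 tree: only elm fits.
So: house 1 = plumber/hickory, house 2 = chef/elm, house 3 = writer/beech.

1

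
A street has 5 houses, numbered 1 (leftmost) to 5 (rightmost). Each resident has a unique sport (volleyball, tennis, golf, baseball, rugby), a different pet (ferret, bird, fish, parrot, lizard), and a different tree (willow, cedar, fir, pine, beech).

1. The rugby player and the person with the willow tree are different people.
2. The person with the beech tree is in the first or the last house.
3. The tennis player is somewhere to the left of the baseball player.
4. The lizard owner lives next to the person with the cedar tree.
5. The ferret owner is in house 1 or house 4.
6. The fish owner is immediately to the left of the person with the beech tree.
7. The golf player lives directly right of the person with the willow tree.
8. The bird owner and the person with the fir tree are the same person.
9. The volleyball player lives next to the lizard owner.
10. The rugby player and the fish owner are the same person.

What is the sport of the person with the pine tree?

rugby

From clue 6, the fish owner must be in house 4.
The person with the beech tree is in house 5 (clue 6).
Clue 10 places the rugby player in house 4.
House 5 sport: only baseball fits.
The only pet still possible for house 1 is ferret.
That leaves parrot as the pet for house 5.
The golf player is narrowed to house 2 or 3; consider each.
Placing it in house 2 leads to a contradiction, so it's in house 3.
Clue 7 places the person with the willow tree in house 2.
That leaves fir as the tree for house 3.
Clue 8 places the bird owner in house 3.
So house 2 gets lizard for pet.
The person with the cedar tree is in house 1 (clue 4).
By clue 9, the volleyball player is in house 1.
The only sport still possible for house 2 is tennis.
That leaves pine as the tree for house 4.
So: house 1 = volleyball/ferret/cedar, house 2 = tennis/lizard/willow, house 3 = golf/bird/fir, house 4 = rugby/fish/pine, house 5 = baseball/parrot/beech.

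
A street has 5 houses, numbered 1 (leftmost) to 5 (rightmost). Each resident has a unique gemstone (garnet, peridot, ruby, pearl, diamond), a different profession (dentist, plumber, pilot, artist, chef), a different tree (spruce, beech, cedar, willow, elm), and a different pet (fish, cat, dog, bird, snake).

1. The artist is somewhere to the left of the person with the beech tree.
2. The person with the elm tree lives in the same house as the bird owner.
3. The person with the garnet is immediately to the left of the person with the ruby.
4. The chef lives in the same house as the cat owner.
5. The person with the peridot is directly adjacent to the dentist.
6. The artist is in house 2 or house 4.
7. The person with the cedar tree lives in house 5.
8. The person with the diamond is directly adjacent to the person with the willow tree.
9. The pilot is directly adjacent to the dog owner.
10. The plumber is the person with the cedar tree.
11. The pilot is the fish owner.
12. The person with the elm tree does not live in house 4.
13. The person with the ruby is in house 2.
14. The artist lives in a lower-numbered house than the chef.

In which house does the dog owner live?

Clue 7 places the person with the cedar tree in house 5.
By clue 10, the plumber is in house 5.
Clue 13: the person with the ruby is in house 2.
Clue 1: the artist is in house 2.
From clue 3, the person with the garnet must be in house 1.
House 1 profession: only pilot fits.
Clue 9: the dog owner is in house 2.
Clue 11: the fish owner is in house 1.
House 3's pet must be bird (nothing else left).
The only pet still possible for house 5 is snake.
From clue 2, the person with the elm tree must be in house 3.
By clue 4, the chef is in house 4.
So house 3 gets dentist for profession.
The only tree still possible for house 1 is spruce.
House 2 tree: only willow fits.
That leaves beech as the tree for house 4.
House 4's pet must be cat (nothing else left).
Clue 5 places the person with the peridot in house 4.
Clue 8 places the person with the diamond in house 3.
House 5's gemstone must be pearl (nothing else left).
So: house 1 = garnet/pilot/spruce/fish, house 2 = ruby/artist/willow/dog, house 3 = diamond/dentist/elm/bird, house 4 = peridot/chef/beech/cat, house 5 = pearl/plumber/cedar/snake.

2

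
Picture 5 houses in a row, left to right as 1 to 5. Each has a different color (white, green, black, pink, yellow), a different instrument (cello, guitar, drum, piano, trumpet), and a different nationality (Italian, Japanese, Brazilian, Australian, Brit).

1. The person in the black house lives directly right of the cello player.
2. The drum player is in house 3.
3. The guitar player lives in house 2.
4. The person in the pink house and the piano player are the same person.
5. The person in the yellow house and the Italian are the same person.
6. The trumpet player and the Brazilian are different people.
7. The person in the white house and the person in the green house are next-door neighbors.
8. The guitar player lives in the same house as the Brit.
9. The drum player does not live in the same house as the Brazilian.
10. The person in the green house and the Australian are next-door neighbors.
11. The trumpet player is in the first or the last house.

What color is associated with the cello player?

By clue 2, the drum player is in house 3.
From clue 3, the guitar player must be in house 2.
The Brit is in house 2 (clue 8).
The person in the black house is narrowed to house 2 or 5; consider each.
Placing it in house 2 leads to a contradiction, so it's in house 5.
From clue 1, the cello player must be in house 4.
From clue 4, the person in the pink house must be in house 1.
Clue 4 places the piano player in house 1.
House 5 instrument: only trumpet fits.
The person in the yellow house is narrowed to house 3 or 4; consider each.
Placing it in house 3 leads to a contradiction, so it's in house 4.
By clue 5, the Italian is in house 4.
House 1's nationality must be Brazilian (nothing else left).
Clue 10: the person in the green house is in house 2.
From clue 10, the Australian must be in house 3.
House 3's color must be white (nothing else left).
House 5 nationality: only Japanese fits.
So: house 1 = pink/piano/Brazilian, house 2 = green/guitar/Brit, house 3 = white/drum/Australian, house 4 = yellow/cello/Italian, house 5 = black/trumpet/Japanese.

yellow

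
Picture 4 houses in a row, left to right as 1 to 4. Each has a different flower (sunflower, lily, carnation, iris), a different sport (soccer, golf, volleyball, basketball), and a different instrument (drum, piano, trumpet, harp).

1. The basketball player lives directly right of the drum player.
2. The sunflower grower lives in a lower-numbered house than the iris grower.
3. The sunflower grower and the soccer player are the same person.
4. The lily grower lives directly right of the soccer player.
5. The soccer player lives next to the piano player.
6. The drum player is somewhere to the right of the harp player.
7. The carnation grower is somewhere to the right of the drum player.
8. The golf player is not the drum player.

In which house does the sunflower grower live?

That leaves sunflower as the flower for house 1.
By clue 3, the soccer player is in house 1.
From clue 4, the lily grower must be in house 2.
By clue 5, the piano player is in house 2.
House 1's instrument must be harp (nothing else left).
House 4's instrument must be trumpet (nothing else left).
Clue 1 places the basketball player in house 4.
Clue 7 places the carnation grower in house 4.
So house 3 gets iris for flower.
So house 3 gets volleyball for sport.
So house 3 gets drum for instrument.
House 2's sport must be golf (nothing else left).
So: house 1 = sunflower/soccer/harp, house 2 = lily/golf/piano, house 3 = iris/volleyball/drum, house 4 = carnation/basketball/trumpet.

1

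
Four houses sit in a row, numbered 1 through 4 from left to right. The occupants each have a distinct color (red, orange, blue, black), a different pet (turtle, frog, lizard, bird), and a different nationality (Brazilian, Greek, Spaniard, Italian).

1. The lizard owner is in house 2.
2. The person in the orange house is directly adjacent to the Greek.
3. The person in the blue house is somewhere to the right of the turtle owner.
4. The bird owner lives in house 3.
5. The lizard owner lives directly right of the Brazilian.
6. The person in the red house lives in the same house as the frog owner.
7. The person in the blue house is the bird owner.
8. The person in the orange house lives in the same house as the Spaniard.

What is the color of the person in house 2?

The lizard owner is in house 2 (clue 1).
Clue 4 places the bird owner in house 3.
Clue 5: the Brazilian is in house 1.
Clue 7 places the person in the blue house in house 3.
House 4 pet: only frog fits.
By clue 6, the person in the red house is in house 4.
So house 1 gets black for color.
That leaves orange as the color for house 2.
So house 1 gets turtle for pet.
Clue 2: the Greek is in house 3.
Clue 8 places the Spaniard in house 2.
So house 4 gets Italian for nationality.
So: house 1 = black/turtle/Brazilian, house 2 = orange/lizard/Spaniard, house 3 = blue/bird/Greek, house 4 = red/frog/Italian.

orange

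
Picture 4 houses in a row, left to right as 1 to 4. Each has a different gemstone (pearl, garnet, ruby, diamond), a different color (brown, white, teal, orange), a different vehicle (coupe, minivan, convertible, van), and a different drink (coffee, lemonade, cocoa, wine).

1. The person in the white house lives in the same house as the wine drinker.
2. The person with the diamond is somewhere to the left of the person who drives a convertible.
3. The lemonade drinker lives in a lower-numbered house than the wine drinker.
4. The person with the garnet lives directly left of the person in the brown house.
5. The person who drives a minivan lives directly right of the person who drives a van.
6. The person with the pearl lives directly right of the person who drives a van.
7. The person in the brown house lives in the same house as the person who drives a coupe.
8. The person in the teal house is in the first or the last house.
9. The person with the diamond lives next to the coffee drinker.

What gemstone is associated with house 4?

House 1's vehicle must be van (nothing else left).
Clue 5 places the person who drives a minivan in house 2.
Clue 6: the person with the pearl is in house 2.
That leaves ruby as the gemstone for house 4.
Clue 7: the person in the brown house is in house 4.
The person who drives a coupe is in house 4 (clue 7).
House 1's color must be teal (nothing else left).
House 3's vehicle must be convertible (nothing else left).
By clue 2, the person with the diamond is in house 1.
From clue 4, the person with the garnet must be in house 3.
The coffee drinker is in house 2 (clue 9).
House 1's drink must be lemonade (nothing else left).
So house 3 gets wine for drink.
So house 4 gets cocoa for drink.
The person in the white house is in house 3 (clue 1).
House 2 color: only orange fits.
So: house 1 = diamond/teal/van/lemonade, house 2 = pearl/orange/minivan/coffee, house 3 = garnet/white/convertible/wine, house 4 = ruby/brown/coupe/cocoa.

ruby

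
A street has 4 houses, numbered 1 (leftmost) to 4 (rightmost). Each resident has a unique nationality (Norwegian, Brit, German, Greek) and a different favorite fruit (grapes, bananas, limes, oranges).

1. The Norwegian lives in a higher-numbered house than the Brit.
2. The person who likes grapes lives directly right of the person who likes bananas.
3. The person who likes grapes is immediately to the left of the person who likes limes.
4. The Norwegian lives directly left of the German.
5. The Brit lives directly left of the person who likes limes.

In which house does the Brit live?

House 1 nationality: only Greek fits.
So house 4 gets German for nationality.
Clue 1: the Norwegian is in house 3.
The Brit is in house 2 (clue 1).
The person who likes limes is in house 3 (clue 5).
House 4 favorite fruit: only oranges fits.
Clue 2: the person who likes bananas is in house 1.
So house 2 gets grapes for favorite fruit.
So: house 1 = Greek/bananas, house 2 = Brit/grapes, house 3 = Norwegian/limes, house 4 = German/oranges.

2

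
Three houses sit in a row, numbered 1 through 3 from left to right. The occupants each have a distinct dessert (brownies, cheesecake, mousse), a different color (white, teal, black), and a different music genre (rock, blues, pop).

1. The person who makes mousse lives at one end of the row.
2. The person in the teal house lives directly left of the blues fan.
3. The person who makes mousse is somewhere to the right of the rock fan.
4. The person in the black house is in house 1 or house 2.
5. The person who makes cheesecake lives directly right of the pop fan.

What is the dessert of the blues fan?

Clue 3: the person who makes mousse is in house 3.
House 1 dessert: only brownies fits.
House 2's dessert must be cheesecake (nothing else left).
House 3 color: only white fits.
House 3 music genre: only blues fits.
Clue 2 places the person in the teal house in house 2.
Clue 5 places the pop fan in house 1.
House 1's color must be black (nothing else left).
House 2 music genre: only rock fits.
So: house 1 = brownies/black/pop, house 2 = cheesecake/teal/rock, house 3 = mousse/white/blues.

mousse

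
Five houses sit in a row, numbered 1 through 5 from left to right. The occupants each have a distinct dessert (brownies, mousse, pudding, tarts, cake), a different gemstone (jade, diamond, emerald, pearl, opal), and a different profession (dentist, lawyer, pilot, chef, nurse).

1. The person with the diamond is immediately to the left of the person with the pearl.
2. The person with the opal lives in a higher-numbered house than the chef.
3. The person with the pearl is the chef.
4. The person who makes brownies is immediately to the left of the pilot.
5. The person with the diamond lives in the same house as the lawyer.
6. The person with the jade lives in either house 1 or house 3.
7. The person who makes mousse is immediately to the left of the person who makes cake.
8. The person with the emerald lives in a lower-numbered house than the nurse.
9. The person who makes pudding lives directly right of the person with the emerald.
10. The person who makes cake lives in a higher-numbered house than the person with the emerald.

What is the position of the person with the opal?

So house 5 gets opal for gemstone.
The person with the jade is narrowed to house 1 or 3; consider each.
Placing it in house 3 leads to a contradiction, so it's in house 1.
House 1's profession must be dentist (nothing else left).
The person with the diamond is narrowed to house 2 or 3; consider each.
Placing it in house 2 leads to a contradiction, so it's in house 3.
From clue 1, the person with the pearl must be in house 4.
By clue 3, the chef is in house 4.
The lawyer is in house 3 (clue 5).
House 2 gemstone: only emerald fits.
So house 2 gets pilot for profession.
House 5 profession: only nurse fits.
The person who makes brownies is in house 1 (clue 4).
The person who makes pudding is in house 3 (clue 9).
Clue 7 places the person who makes mousse in house 4.
By clue 7, the person who makes cake is in house 5.
That leaves tarts as the dessert for house 2.
So: house 1 = brownies/jade/dentist, house 2 = tarts/emerald/pilot, house 3 = pudding/diamond/lawyer, house 4 = mousse/pearl/chef, house 5 = cake/opal/nurse.

5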